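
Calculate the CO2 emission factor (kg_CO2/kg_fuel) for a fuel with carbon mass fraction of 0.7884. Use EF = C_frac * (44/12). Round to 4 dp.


EF = C_frac * (M_CO2 / M_C)
EF = 0.7884 * (44/12)
EF = 0.7884 * 3.666667 = 2.8908 kg_CO2/kg_fuel


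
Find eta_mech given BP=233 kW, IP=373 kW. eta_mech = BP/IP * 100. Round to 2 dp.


eta_mech = (BP / IP) * 100
Ratio = 233 / 373 = 0.6247
eta_mech = 0.6247 * 100 = 62.47%


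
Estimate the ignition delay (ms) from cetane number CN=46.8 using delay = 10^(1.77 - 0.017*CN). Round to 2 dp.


delay = 10^(1.77 - 0.017*CN)
Exponent = 1.77 - 0.017*46.8 = 0.9744
delay = 10^0.9744 = 9.43 ms


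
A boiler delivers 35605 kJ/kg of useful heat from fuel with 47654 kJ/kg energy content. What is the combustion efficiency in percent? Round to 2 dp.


Efficiency = (Q_useful / Q_fuel) * 100
Efficiency = (35605 / 47654) * 100
Efficiency = 0.7472 * 100 = 74.72%


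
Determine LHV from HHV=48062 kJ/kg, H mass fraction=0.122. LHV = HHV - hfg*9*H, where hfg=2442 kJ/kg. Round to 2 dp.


LHV = HHV - hfg * 9 * H
Water correction = 2442 * 9 * 0.122 = 2681.316 kJ/kg
LHV = 48062 - 2681.316 = 45380.68 kJ/kg


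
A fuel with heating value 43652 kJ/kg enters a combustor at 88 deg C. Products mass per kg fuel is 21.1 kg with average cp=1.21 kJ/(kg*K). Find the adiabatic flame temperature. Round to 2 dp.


T_ad = T_in + Hc / (m_p * cp)
Denominator = 21.1 * 1.21 = 25.5310
Temperature rise = 43652 / 25.5310 = 1709.76 K
T_ad = 88 + 1709.76 = 1797.76 deg C


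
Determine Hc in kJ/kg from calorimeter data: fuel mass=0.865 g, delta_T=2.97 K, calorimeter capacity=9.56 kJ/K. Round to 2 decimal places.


Hc = C_cal * delta_T / m_fuel
Q_released = 9.56 * 2.97 = 28.3932 kJ
m_fuel = 0.865 g = 0.865/1000 kg = 0.000865 kg
Hc = 28.3932 / 0.000865 = 32824.51 kJ/kg


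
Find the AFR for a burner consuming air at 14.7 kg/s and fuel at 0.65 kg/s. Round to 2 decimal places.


AFR = m_air / m_fuel
AFR = 14.7 / 0.65 = 22.62


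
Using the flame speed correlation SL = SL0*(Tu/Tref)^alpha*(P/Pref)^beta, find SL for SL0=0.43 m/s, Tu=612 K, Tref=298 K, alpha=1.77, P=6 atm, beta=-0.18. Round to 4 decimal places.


SL = SL0 * (Tu/Tref)^alpha * (P/Pref)^beta
T ratio = 612/298 = 2.05369128
(T ratio)^alpha = 2.05369128^1.77 = 3.574269
(P/Pref)^beta = 6^(-0.18) = 0.724324
SL = 0.43 * 3.574269 * 0.724324 = 1.1132 m/s


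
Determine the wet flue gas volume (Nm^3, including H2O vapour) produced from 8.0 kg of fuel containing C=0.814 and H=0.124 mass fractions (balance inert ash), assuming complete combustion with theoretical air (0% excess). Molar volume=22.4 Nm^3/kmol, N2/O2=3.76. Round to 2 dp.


Per kg fuel: CO2 = (C/12 kmol)*22.4 = (0.814/12)*22.4 = 1.51947 Nm^3
Per kg fuel: H2O = (H/2 kmol)*22.4 = (0.124/2)*22.4 = 1.38880 Nm^3
O2 needed per kg fuel = C/12 + H/4 = 0.814/12 + 0.124/4 = 0.09883333 kmol
Per kg fuel: N2 = O2*3.76*22.4 = 0.09883333*3.76*22.4 = 8.32414 Nm^3
Total per kg = 1.51947 + 1.38880 + 8.32414 = 11.23241 Nm^3
Total = 11.23241 * 8.0 = 89.86 Nm^3


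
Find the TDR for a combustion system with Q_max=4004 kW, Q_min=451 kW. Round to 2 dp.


TDR = Q_max / Q_min
TDR = 4004 / 451 = 8.88


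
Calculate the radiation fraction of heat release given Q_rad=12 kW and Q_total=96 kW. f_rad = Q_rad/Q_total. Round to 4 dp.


f_rad = Q_rad / Q_total
f_rad = 12 / 96 = 0.1250


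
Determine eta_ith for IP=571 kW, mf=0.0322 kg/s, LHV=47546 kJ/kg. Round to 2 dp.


eta_ith = (IP / (mf * LHV)) * 100
Denominator = 0.0322 * 47546 = 1530.9812 kW
eta_ith = (571 / 1530.9812) * 100 = 37.30%


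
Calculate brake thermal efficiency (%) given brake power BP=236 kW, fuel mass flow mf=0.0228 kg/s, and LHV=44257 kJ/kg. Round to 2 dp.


eta_BTE = (BP / (mf * LHV)) * 100
Denominator = 0.0228 * 44257 = 1009.0596 kW
eta_BTE = (236 / 1009.0596) * 100 = 23.39%


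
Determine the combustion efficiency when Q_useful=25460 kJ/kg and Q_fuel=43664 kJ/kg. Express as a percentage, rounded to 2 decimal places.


Efficiency = (Q_useful / Q_fuel) * 100
Efficiency = (25460 / 43664) * 100
Efficiency = 0.5831 * 100 = 58.31%


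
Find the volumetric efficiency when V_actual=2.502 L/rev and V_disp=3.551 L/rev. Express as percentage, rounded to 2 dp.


eta_v = (V_actual / V_disp) * 100
Ratio = 2.502 / 3.551 = 0.7046
eta_v = 0.7046 * 100 = 70.46%


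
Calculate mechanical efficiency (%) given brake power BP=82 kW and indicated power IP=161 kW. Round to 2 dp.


eta_mech = (BP / IP) * 100
Ratio = 82 / 161 = 0.5093
eta_mech = 0.5093 * 100 = 50.93%


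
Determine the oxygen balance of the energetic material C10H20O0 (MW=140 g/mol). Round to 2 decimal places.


OB = -1600 * (2C + H/2 - O) / MW
Inner = 2*10 + 20/2 - 0 = 30.00
OB = -1600 * 30.00 / 140 = -342.86%


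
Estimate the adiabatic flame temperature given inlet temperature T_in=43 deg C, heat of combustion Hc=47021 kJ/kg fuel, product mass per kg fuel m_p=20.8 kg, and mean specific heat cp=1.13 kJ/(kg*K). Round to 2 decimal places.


T_ad = T_in + Hc / (m_p * cp)
Denominator = 20.8 * 1.13 = 23.5040
Temperature rise = 47021 / 23.5040 = 2000.55 K
T_ad = 43 + 2000.55 = 2043.55 deg C


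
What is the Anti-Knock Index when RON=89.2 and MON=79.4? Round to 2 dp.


AKI = (RON + MON) / 2
AKI = (89.2 + 79.4) / 2
AKI = 168.6 / 2 = 84.30


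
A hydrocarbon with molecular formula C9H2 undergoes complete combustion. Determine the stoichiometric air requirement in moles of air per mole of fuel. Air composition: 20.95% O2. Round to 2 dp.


Balanced combustion: C9H2 + 9.5 O2 -> 9 CO2 + 1 H2O
O2 needed = C + H/4 = 9 + 2/4 = 9.50 moles
Air moles = O2 / 0.2095 = 9.50 / 0.2095 = 45.35 moles air


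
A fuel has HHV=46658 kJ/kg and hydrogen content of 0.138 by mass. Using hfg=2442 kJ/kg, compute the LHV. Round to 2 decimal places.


LHV = HHV - hfg * 9 * H
Water correction = 2442 * 9 * 0.138 = 3032.964 kJ/kg
LHV = 46658 - 3032.964 = 43625.04 kJ/kg


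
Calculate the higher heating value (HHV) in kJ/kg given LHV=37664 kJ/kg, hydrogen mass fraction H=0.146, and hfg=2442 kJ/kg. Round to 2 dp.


HHV = LHV + hfg * 9 * H
Water addition = 2442 * 9 * 0.146 = 3208.788 kJ/kg
HHV = 37664 + 3208.788 = 40872.79 kJ/kg


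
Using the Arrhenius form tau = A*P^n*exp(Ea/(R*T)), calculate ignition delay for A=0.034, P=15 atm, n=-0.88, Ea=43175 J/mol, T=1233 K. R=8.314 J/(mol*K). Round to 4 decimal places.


tau = A * P^n * exp(Ea/(R*T))
P^n = 15^(-0.88) = 0.09226557
Ea/(R*T) = 43175/(8.314*1233) = 4.211718
exp(Ea/(R*T)) = 67.472335
tau = 0.034 * 0.09226557 * 67.472335 = 0.2117 ms


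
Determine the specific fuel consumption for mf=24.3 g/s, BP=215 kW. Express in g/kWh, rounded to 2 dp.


SFC = (mf / BP) * 3600
Rate = 24.3 / 215 = 0.113023 g/(s*kW)
SFC = 0.113023 * 3600 = 406.88 g/kWh


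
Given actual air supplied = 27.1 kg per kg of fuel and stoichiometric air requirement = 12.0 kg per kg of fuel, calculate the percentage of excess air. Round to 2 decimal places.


Excess air = actual - stoichiometric = 27.1 - 12.0 = 15.10 kg/kg fuel
Excess air % = (excess / stoich) * 100 = (15.10 / 12.0) * 100 = 125.83%


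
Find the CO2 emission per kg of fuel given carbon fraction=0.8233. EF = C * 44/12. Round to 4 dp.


EF = C_frac * (M_CO2 / M_C)
EF = 0.8233 * (44/12)
EF = 0.8233 * 3.666667 = 3.0188 kg_CO2/kg_fuel


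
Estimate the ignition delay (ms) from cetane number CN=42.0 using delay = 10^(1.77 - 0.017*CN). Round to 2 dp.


delay = 10^(1.77 - 0.017*CN)
Exponent = 1.77 - 0.017*42.0 = 1.0560
delay = 10^1.0560 = 11.38 ms


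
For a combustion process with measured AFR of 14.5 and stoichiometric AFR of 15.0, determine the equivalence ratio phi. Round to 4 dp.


phi = AFR_stoich / AFR_actual
phi = 15.0 / 14.5 = 1.0345


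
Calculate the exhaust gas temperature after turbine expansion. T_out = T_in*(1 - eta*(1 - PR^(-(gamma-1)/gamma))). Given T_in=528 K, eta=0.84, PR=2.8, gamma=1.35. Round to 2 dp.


T_out = T_in * (1 - eta * (1 - PR^(-(gamma-1)/gamma)))
Exponent = -(1.35-1)/1.35 = -0.25925926
PR^exp = 2.8^(-0.25925926) = 0.76572026
Factor = 1 - 0.84*(1 - 0.76572026) = 0.80320502
T_out = 528 * 0.80320502 = 424.09 K


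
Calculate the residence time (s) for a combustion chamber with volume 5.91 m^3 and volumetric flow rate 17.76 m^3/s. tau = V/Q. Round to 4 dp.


tau = V / Q_flow
tau = 5.91 / 17.76 = 0.3328 s


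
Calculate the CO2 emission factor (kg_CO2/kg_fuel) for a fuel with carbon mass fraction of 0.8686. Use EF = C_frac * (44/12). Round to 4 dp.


EF = C_frac * (M_CO2 / M_C)
EF = 0.8686 * (44/12)
EF = 0.8686 * 3.666667 = 3.1849 kg_CO2/kg_fuel


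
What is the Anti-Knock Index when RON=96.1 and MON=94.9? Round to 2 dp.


AKI = (RON + MON) / 2
AKI = (96.1 + 94.9) / 2
AKI = 191.0 / 2 = 95.50


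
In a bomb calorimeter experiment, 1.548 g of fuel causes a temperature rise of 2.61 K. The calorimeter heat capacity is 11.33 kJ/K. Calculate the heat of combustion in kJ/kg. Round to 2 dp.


Hc = C_cal * delta_T / m_fuel
Q_released = 11.33 * 2.61 = 29.5713 kJ
m_fuel = 1.548 g = 1.548/1000 kg = 0.001548 kg
Hc = 29.5713 / 0.001548 = 19102.91 kJ/kg


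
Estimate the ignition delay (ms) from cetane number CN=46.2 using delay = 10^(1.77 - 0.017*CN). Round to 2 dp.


delay = 10^(1.77 - 0.017*CN)
Exponent = 1.77 - 0.017*46.2 = 0.9846
delay = 10^0.9846 = 9.65 ms


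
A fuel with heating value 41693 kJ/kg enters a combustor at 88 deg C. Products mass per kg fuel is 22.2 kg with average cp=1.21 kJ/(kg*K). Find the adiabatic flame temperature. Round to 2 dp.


T_ad = T_in + Hc / (m_p * cp)
Denominator = 22.2 * 1.21 = 26.8620
Temperature rise = 41693 / 26.8620 = 1552.12 K
T_ad = 88 + 1552.12 = 1640.12 deg C


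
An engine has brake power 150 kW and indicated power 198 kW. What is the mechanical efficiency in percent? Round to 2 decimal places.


eta_mech = (BP / IP) * 100
Ratio = 150 / 198 = 0.7576
eta_mech = 0.7576 * 100 = 75.76%


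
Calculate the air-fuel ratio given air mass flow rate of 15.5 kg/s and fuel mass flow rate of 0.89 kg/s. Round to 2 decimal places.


AFR = m_air / m_fuel
AFR = 15.5 / 0.89 = 17.42


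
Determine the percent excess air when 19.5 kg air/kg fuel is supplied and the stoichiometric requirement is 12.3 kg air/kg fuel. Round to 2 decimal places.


Excess air = actual - stoichiometric = 19.5 - 12.3 = 7.20 kg/kg fuel
Excess air % = (excess / stoich) * 100 = (7.20 / 12.3) * 100 = 58.54%


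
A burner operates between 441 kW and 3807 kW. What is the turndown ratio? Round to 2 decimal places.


TDR = Q_max / Q_min
TDR = 3807 / 441 = 8.63


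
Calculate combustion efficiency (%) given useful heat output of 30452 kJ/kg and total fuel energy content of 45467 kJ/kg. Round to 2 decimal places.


Efficiency = (Q_useful / Q_fuel) * 100
Efficiency = (30452 / 45467) * 100
Efficiency = 0.6698 * 100 = 66.98%


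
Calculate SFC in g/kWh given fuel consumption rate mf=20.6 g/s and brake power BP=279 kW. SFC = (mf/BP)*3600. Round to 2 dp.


SFC = (mf / BP) * 3600
Rate = 20.6 / 279 = 0.073835 g/(s*kW)
SFC = 0.073835 * 3600 = 265.81 g/kWh


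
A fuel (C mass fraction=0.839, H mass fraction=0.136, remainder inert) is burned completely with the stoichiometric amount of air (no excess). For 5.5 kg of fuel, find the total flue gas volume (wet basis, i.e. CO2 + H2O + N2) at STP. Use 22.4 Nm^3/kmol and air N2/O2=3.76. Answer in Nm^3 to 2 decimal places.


Per kg fuel: CO2 = (C/12 kmol)*22.4 = (0.839/12)*22.4 = 1.56613 Nm^3
Per kg fuel: H2O = (H/2 kmol)*22.4 = (0.136/2)*22.4 = 1.52320 Nm^3
O2 needed per kg fuel = C/12 + H/4 = 0.839/12 + 0.136/4 = 0.10391667 kmol
Per kg fuel: N2 = O2*3.76*22.4 = 0.10391667*3.76*22.4 = 8.75228 Nm^3
Total per kg = 1.56613 + 1.52320 + 8.75228 = 11.84161 Nm^3
Total = 11.84161 * 5.5 = 65.13 Nm^3


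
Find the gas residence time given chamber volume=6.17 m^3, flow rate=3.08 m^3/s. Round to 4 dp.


tau = V / Q_flow
tau = 6.17 / 3.08 = 2.0032 s


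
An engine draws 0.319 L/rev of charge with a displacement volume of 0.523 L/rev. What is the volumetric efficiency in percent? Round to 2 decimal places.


eta_v = (V_actual / V_disp) * 100
Ratio = 0.319 / 0.523 = 0.6099
eta_v = 0.6099 * 100 = 60.99%


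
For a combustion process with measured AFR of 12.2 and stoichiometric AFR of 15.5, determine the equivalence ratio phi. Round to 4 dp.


phi = AFR_stoich / AFR_actual
phi = 15.5 / 12.2 = 1.2705


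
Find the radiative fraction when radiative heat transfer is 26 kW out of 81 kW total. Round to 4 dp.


f_rad = Q_rad / Q_total
f_rad = 26 / 81 = 0.3210


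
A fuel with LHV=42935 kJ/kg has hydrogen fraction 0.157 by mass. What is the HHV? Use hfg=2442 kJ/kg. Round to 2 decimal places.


HHV = LHV + hfg * 9 * H
Water addition = 2442 * 9 * 0.157 = 3450.546 kJ/kg
HHV = 42935 + 3450.546 = 46385.55 kJ/kg


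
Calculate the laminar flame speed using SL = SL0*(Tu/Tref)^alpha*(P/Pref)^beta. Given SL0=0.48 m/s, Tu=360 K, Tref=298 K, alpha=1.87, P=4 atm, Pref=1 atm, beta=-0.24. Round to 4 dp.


SL = SL0 * (Tu/Tref)^alpha * (P/Pref)^beta
T ratio = 360/298 = 1.20805369
(T ratio)^alpha = 1.20805369^1.87 = 1.423971
(P/Pref)^beta = 4^(-0.24) = 0.716978
SL = 0.48 * 1.423971 * 0.716978 = 0.4901 m/s


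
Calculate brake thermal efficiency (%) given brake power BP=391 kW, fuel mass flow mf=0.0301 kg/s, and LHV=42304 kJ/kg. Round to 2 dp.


eta_BTE = (BP / (mf * LHV)) * 100
Denominator = 0.0301 * 42304 = 1273.3504 kW
eta_BTE = (391 / 1273.3504) * 100 = 30.71%


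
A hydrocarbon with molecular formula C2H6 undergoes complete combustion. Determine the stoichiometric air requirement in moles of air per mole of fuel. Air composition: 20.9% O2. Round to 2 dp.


Balanced combustion: C2H6 + 3.5 O2 -> 2 CO2 + 3 H2O
O2 needed = C + H/4 = 2 + 6/4 = 3.50 moles
Air moles = O2 / 0.209 = 3.50 / 0.209 = 16.75 moles air


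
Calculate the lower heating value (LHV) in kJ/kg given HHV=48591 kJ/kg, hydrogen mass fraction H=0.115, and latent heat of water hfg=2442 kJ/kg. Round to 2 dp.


LHV = HHV - hfg * 9 * H
Water correction = 2442 * 9 * 0.115 = 2527.470 kJ/kg
LHV = 48591 - 2527.470 = 46063.53 kJ/kg


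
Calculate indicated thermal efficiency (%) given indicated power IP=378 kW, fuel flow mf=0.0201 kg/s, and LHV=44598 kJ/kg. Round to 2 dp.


eta_ith = (IP / (mf * LHV)) * 100
Denominator = 0.0201 * 44598 = 896.4198 kW
eta_ith = (378 / 896.4198) * 100 = 42.17%


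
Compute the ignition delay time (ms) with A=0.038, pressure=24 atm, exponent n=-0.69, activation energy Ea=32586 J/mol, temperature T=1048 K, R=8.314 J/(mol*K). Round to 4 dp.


tau = A * P^n * exp(Ea/(R*T))
P^n = 24^(-0.69) = 0.11159744
Ea/(R*T) = 32586/(8.314*1048) = 3.739898
exp(Ea/(R*T)) = 42.093694
tau = 0.038 * 0.11159744 * 42.093694 = 0.1785 ms


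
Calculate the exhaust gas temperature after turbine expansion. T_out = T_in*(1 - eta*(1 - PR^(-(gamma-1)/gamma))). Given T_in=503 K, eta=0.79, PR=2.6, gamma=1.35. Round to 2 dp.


T_out = T_in * (1 - eta * (1 - PR^(-(gamma-1)/gamma)))
Exponent = -(1.35-1)/1.35 = -0.25925926
PR^exp = 2.6^(-0.25925926) = 0.78057442
Factor = 1 - 0.79*(1 - 0.78057442) = 0.82665379
T_out = 503 * 0.82665379 = 415.81 K


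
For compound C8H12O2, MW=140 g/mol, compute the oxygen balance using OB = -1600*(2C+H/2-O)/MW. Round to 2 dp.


OB = -1600 * (2C + H/2 - O) / MW
Inner = 2*8 + 12/2 - 2 = 20.00
OB = -1600 * 20.00 / 140 = -228.57%


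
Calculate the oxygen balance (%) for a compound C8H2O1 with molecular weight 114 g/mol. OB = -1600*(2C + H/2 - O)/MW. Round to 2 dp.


OB = -1600 * (2C + H/2 - O) / MW
Inner = 2*8 + 2/2 - 1 = 16.00
OB = -1600 * 16.00 / 114 = -224.56%


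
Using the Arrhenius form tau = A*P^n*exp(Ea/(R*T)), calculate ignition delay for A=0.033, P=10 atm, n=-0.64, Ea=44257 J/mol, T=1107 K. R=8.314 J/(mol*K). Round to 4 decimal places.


tau = A * P^n * exp(Ea/(R*T))
P^n = 10^(-0.64) = 0.22908677
Ea/(R*T) = 44257/(8.314*1107) = 4.808663
exp(Ea/(R*T)) = 122.567619
tau = 0.033 * 0.22908677 * 122.567619 = 0.9266 ms


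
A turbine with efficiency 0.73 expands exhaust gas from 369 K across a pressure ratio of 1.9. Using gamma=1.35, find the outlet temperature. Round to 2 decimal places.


T_out = T_in * (1 - eta * (1 - PR^(-(gamma-1)/gamma)))
Exponent = -(1.35-1)/1.35 = -0.25925926
PR^exp = 1.9^(-0.25925926) = 0.84670193
Factor = 1 - 0.73*(1 - 0.84670193) = 0.88809241
T_out = 369 * 0.88809241 = 327.71 K


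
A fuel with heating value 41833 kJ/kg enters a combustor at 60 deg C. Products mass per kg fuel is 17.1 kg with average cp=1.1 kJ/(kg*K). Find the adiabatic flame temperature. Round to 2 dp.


T_ad = T_in + Hc / (m_p * cp)
Denominator = 17.1 * 1.1 = 18.8100
Temperature rise = 41833 / 18.8100 = 2223.98 K
T_ad = 60 + 2223.98 = 2283.98 deg C


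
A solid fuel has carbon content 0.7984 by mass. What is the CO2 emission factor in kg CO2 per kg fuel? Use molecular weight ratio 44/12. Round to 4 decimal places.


EF = C_frac * (M_CO2 / M_C)
EF = 0.7984 * (44/12)
EF = 0.7984 * 3.666667 = 2.9275 kg_CO2/kg_fuel


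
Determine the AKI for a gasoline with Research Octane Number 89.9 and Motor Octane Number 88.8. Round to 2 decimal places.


AKI = (RON + MON) / 2
AKI = (89.9 + 88.8) / 2
AKI = 178.7 / 2 = 89.35


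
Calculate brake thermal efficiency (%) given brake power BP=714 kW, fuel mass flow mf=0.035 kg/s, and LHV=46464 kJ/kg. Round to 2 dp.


eta_BTE = (BP / (mf * LHV)) * 100
Denominator = 0.035 * 46464 = 1626.2400 kW
eta_BTE = (714 / 1626.2400) * 100 = 43.90%


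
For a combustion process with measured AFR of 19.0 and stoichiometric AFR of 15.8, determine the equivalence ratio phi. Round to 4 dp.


phi = AFR_stoich / AFR_actual
phi = 15.8 / 19.0 = 0.8316


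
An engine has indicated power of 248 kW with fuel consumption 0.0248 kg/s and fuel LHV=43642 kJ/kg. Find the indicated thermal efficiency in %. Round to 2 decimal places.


eta_ith = (IP / (mf * LHV)) * 100
Denominator = 0.0248 * 43642 = 1082.3216 kW
eta_ith = (248 / 1082.3216) * 100 = 22.91%


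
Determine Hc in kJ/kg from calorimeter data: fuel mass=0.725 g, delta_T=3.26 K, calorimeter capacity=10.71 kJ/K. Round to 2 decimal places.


Hc = C_cal * delta_T / m_fuel
Q_released = 10.71 * 3.26 = 34.9146 kJ
m_fuel = 0.725 g = 0.725/1000 kg = 0.000725 kg
Hc = 34.9146 / 0.000725 = 48158.07 kJ/kg


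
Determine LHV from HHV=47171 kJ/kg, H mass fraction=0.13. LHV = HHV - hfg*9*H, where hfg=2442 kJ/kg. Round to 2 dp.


LHV = HHV - hfg * 9 * H
Water correction = 2442 * 9 * 0.13 = 2857.140 kJ/kg
LHV = 47171 - 2857.140 = 44313.86 kJ/kg


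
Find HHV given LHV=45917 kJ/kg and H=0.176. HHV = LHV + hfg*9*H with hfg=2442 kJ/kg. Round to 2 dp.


HHV = LHV + hfg * 9 * H
Water addition = 2442 * 9 * 0.176 = 3868.128 kJ/kg
HHV = 45917 + 3868.128 = 49785.13 kJ/kg


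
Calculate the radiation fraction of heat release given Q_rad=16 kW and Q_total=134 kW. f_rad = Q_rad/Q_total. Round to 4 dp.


f_rad = Q_rad / Q_total
f_rad = 16 / 134 = 0.1194


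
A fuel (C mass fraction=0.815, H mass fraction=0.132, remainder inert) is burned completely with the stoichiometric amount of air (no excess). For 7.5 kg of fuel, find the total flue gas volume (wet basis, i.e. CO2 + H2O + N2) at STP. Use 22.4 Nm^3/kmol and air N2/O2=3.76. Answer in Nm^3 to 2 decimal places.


Per kg fuel: CO2 = (C/12 kmol)*22.4 = (0.815/12)*22.4 = 1.52133 Nm^3
Per kg fuel: H2O = (H/2 kmol)*22.4 = (0.132/2)*22.4 = 1.47840 Nm^3
O2 needed per kg fuel = C/12 + H/4 = 0.815/12 + 0.132/4 = 0.10091667 kmol
Per kg fuel: N2 = O2*3.76*22.4 = 0.10091667*3.76*22.4 = 8.49961 Nm^3
Total per kg = 1.52133 + 1.47840 + 8.49961 = 11.49934 Nm^3
Total = 11.49934 * 7.5 = 86.25 Nm^3


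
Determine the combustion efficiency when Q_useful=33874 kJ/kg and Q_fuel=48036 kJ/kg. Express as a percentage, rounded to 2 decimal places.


Efficiency = (Q_useful / Q_fuel) * 100
Efficiency = (33874 / 48036) * 100
Efficiency = 0.7052 * 100 = 70.52%


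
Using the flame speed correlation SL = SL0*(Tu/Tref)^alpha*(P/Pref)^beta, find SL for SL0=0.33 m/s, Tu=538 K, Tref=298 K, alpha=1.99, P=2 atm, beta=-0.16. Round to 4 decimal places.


SL = SL0 * (Tu/Tref)^alpha * (P/Pref)^beta
T ratio = 538/298 = 1.80536913
(T ratio)^alpha = 1.80536913^1.99 = 3.240159
(P/Pref)^beta = 2^(-0.16) = 0.895025
SL = 0.33 * 3.240159 * 0.895025 = 0.9570 m/s


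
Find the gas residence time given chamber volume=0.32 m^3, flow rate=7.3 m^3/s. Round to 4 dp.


tau = V / Q_flow
tau = 0.32 / 7.3 = 0.0438 s


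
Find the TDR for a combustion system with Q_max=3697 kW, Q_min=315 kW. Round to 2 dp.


TDR = Q_max / Q_min
TDR = 3697 / 315 = 11.74


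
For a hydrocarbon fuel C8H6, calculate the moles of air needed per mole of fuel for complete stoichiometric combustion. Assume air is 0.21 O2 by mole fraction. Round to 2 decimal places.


Balanced combustion: C8H6 + 9.5 O2 -> 8 CO2 + 3 H2O
O2 needed = C + H/4 = 8 + 6/4 = 9.50 moles
Air moles = O2 / 0.21 = 9.50 / 0.21 = 45.24 moles air


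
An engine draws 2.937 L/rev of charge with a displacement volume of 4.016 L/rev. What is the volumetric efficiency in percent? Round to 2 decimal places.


eta_v = (V_actual / V_disp) * 100
Ratio = 2.937 / 4.016 = 0.7313
eta_v = 0.7313 * 100 = 73.13%


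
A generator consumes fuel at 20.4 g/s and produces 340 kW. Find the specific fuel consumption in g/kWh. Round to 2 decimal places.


SFC = (mf / BP) * 3600
Rate = 20.4 / 340 = 0.060000 g/(s*kW)
SFC = 0.060000 * 3600 = 216.00 g/kWh


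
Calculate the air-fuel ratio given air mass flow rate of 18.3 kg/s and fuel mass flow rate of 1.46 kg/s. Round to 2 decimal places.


AFR = m_air / m_fuel
AFR = 18.3 / 1.46 = 12.53


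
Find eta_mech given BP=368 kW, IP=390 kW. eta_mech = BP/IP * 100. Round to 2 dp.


eta_mech = (BP / IP) * 100
Ratio = 368 / 390 = 0.9436
eta_mech = 0.9436 * 100 = 94.36%


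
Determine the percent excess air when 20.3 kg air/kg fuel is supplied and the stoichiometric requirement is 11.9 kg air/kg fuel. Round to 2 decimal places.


Excess air = actual - stoichiometric = 20.3 - 11.9 = 8.40 kg/kg fuel
Excess air % = (excess / stoich) * 100 = (8.40 / 11.9) * 100 = 70.59%


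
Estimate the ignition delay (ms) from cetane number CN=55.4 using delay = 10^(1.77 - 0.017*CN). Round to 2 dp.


delay = 10^(1.77 - 0.017*CN)
Exponent = 1.77 - 0.017*55.4 = 0.8282
delay = 10^0.8282 = 6.73 ms


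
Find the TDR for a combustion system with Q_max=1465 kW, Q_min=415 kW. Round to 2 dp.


TDR = Q_max / Q_min
TDR = 1465 / 415 = 3.53


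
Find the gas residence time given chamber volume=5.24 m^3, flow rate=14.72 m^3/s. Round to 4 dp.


tau = V / Q_flow
tau = 5.24 / 14.72 = 0.3560 s


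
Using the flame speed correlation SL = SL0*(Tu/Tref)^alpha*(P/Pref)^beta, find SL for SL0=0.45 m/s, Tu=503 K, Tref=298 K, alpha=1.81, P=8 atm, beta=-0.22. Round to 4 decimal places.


SL = SL0 * (Tu/Tref)^alpha * (P/Pref)^beta
T ratio = 503/298 = 1.68791946
(T ratio)^alpha = 1.68791946^1.81 = 2.579328
(P/Pref)^beta = 8^(-0.22) = 0.632878
SL = 0.45 * 2.579328 * 0.632878 = 0.7346 m/s


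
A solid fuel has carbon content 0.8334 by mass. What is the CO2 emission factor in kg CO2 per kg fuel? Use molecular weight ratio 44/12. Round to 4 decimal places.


EF = C_frac * (M_CO2 / M_C)
EF = 0.8334 * (44/12)
EF = 0.8334 * 3.666667 = 3.0558 kg_CO2/kg_fuel


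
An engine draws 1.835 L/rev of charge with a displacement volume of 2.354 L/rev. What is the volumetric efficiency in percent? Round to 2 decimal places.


eta_v = (V_actual / V_disp) * 100
Ratio = 1.835 / 2.354 = 0.7795
eta_v = 0.7795 * 100 = 77.95%


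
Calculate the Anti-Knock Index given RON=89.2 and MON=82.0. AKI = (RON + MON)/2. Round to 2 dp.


AKI = (RON + MON) / 2
AKI = (89.2 + 82.0) / 2
AKI = 171.2 / 2 = 85.60


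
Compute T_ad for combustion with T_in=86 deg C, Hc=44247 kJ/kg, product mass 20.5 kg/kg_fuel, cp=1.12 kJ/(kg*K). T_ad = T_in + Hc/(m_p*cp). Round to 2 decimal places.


T_ad = T_in + Hc / (m_p * cp)
Denominator = 20.5 * 1.12 = 22.9600
Temperature rise = 44247 / 22.9600 = 1927.13 K
T_ad = 86 + 1927.13 = 2013.13 deg C


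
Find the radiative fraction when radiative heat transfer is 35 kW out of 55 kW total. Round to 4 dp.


f_rad = Q_rad / Q_total
f_rad = 35 / 55 = 0.6364


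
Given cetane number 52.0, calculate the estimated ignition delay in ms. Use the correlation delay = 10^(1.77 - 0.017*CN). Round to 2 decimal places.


delay = 10^(1.77 - 0.017*CN)
Exponent = 1.77 - 0.017*52.0 = 0.8860
delay = 10^0.8860 = 7.69 ms


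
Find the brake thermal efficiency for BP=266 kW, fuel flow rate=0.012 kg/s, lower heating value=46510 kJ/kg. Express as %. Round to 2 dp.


eta_BTE = (BP / (mf * LHV)) * 100
Denominator = 0.012 * 46510 = 558.1200 kW
eta_BTE = (266 / 558.1200) * 100 = 47.66%


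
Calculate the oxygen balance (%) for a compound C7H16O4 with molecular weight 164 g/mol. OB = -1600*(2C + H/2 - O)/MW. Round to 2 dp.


OB = -1600 * (2C + H/2 - O) / MW
Inner = 2*7 + 16/2 - 4 = 18.00
OB = -1600 * 18.00 / 164 = -175.61%


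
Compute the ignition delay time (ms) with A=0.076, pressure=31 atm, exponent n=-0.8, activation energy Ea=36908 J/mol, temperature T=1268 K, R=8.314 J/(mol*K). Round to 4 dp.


tau = A * P^n * exp(Ea/(R*T))
P^n = 31^(-0.8) = 0.06410777
Ea/(R*T) = 36908/(8.314*1268) = 3.500993
exp(Ea/(R*T)) = 33.148351
tau = 0.076 * 0.06410777 * 33.148351 = 0.1615 ms


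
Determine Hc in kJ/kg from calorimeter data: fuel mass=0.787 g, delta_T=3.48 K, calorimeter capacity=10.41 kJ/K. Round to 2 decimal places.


Hc = C_cal * delta_T / m_fuel
Q_released = 10.41 * 3.48 = 36.2268 kJ
m_fuel = 0.787 g = 0.787/1000 kg = 0.000787 kg
Hc = 36.2268 / 0.000787 = 46031.51 kJ/kg


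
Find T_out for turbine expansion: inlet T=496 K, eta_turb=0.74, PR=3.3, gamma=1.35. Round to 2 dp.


T_out = T_in * (1 - eta * (1 - PR^(-(gamma-1)/gamma)))
Exponent = -(1.35-1)/1.35 = -0.25925926
PR^exp = 3.3^(-0.25925926) = 0.73378775
Factor = 1 - 0.74*(1 - 0.73378775) = 0.80300294
T_out = 496 * 0.80300294 = 398.29 K


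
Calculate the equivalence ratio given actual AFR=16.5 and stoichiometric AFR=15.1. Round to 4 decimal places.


phi = AFR_stoich / AFR_actual
phi = 15.1 / 16.5 = 0.9152


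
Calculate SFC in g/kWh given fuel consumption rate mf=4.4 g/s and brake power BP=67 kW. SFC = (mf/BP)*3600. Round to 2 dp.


SFC = (mf / BP) * 3600
Rate = 4.4 / 67 = 0.065672 g/(s*kW)
SFC = 0.065672 * 3600 = 236.42 g/kWh


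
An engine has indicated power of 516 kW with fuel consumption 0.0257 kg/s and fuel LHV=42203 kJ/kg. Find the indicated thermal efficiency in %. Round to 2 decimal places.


eta_ith = (IP / (mf * LHV)) * 100
Denominator = 0.0257 * 42203 = 1084.6171 kW
eta_ith = (516 / 1084.6171) * 100 = 47.57%


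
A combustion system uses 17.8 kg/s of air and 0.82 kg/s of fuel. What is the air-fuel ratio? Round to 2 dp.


AFR = m_air / m_fuel
AFR = 17.8 / 0.82 = 21.71


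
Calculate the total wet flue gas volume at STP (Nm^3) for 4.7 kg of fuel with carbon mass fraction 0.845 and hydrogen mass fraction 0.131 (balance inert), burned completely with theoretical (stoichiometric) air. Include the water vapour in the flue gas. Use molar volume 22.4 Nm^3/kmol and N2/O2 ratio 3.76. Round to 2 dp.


Per kg fuel: CO2 = (C/12 kmol)*22.4 = (0.845/12)*22.4 = 1.57733 Nm^3
Per kg fuel: H2O = (H/2 kmol)*22.4 = (0.131/2)*22.4 = 1.46720 Nm^3
O2 needed per kg fuel = C/12 + H/4 = 0.845/12 + 0.131/4 = 0.10316667 kmol
Per kg fuel: N2 = O2*3.76*22.4 = 0.10316667*3.76*22.4 = 8.68911 Nm^3
Total per kg = 1.57733 + 1.46720 + 8.68911 = 11.73364 Nm^3
Total = 11.73364 * 4.7 = 55.15 Nm^3


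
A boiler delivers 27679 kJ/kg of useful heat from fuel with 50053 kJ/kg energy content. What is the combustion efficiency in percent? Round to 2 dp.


Efficiency = (Q_useful / Q_fuel) * 100
Efficiency = (27679 / 50053) * 100
Efficiency = 0.5530 * 100 = 55.30%


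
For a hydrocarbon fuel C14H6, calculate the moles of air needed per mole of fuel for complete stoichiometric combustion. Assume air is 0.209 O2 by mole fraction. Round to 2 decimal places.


Balanced combustion: C14H6 + 15.5 O2 -> 14 CO2 + 3 H2O
O2 needed = C + H/4 = 14 + 6/4 = 15.50 moles
Air moles = O2 / 0.209 = 15.50 / 0.209 = 74.16 moles air


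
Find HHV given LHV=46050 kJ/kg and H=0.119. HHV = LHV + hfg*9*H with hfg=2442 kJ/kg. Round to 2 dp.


HHV = LHV + hfg * 9 * H
Water addition = 2442 * 9 * 0.119 = 2615.382 kJ/kg
HHV = 46050 + 2615.382 = 48665.38 kJ/kg


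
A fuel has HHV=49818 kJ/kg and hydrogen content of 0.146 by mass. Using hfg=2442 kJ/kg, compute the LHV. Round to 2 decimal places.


LHV = HHV - hfg * 9 * H
Water correction = 2442 * 9 * 0.146 = 3208.788 kJ/kg
LHV = 49818 - 3208.788 = 46609.21 kJ/kg


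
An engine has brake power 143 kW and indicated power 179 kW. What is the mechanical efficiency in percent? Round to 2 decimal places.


eta_mech = (BP / IP) * 100
Ratio = 143 / 179 = 0.7989
eta_mech = 0.7989 * 100 = 79.89%


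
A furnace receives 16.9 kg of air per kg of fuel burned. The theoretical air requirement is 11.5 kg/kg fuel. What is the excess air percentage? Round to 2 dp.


Excess air = actual - stoichiometric = 16.9 - 11.5 = 5.40 kg/kg fuel
Excess air % = (excess / stoich) * 100 = (5.40 / 11.5) * 100 = 46.96%


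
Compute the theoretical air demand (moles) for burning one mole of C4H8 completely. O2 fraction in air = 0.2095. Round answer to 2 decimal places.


Balanced combustion: C4H8 + 6 O2 -> 4 CO2 + 4 H2O
O2 needed = C + H/4 = 4 + 8/4 = 6.00 moles
Air moles = O2 / 0.2095 = 6.00 / 0.2095 = 28.64 moles air


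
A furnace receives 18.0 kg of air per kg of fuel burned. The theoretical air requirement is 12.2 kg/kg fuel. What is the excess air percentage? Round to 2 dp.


Excess air = actual - stoichiometric = 18.0 - 12.2 = 5.80 kg/kg fuel
Excess air % = (excess / stoich) * 100 = (5.80 / 12.2) * 100 = 47.54%


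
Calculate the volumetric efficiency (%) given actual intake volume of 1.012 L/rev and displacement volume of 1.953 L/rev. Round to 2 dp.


eta_v = (V_actual / V_disp) * 100
Ratio = 1.012 / 1.953 = 0.5182
eta_v = 0.5182 * 100 = 51.82%


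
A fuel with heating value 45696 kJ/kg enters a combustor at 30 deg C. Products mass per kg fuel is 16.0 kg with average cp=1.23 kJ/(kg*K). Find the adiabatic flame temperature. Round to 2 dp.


T_ad = T_in + Hc / (m_p * cp)
Denominator = 16.0 * 1.23 = 19.6800
Temperature rise = 45696 / 19.6800 = 2321.95 K
T_ad = 30 + 2321.95 = 2351.95 deg C


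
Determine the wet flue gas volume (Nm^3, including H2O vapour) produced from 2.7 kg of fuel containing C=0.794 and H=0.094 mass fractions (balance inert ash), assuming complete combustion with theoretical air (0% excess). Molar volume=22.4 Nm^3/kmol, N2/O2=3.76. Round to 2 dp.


Per kg fuel: CO2 = (C/12 kmol)*22.4 = (0.794/12)*22.4 = 1.48213 Nm^3
Per kg fuel: H2O = (H/2 kmol)*22.4 = (0.094/2)*22.4 = 1.05280 Nm^3
O2 needed per kg fuel = C/12 + H/4 = 0.794/12 + 0.094/4 = 0.08966667 kmol
Per kg fuel: N2 = O2*3.76*22.4 = 0.08966667*3.76*22.4 = 7.55209 Nm^3
Total per kg = 1.48213 + 1.05280 + 7.55209 = 10.08702 Nm^3
Total = 10.08702 * 2.7 = 27.23 Nm^3


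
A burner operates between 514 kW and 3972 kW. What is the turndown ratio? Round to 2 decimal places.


TDR = Q_max / Q_min
TDR = 3972 / 514 = 7.73


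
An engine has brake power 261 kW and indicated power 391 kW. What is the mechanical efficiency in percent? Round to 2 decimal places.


eta_mech = (BP / IP) * 100
Ratio = 261 / 391 = 0.6675
eta_mech = 0.6675 * 100 = 66.75%


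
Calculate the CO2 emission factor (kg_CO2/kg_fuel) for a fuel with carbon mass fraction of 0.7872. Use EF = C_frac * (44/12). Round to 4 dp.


EF = C_frac * (M_CO2 / M_C)
EF = 0.7872 * (44/12)
EF = 0.7872 * 3.666667 = 2.8864 kg_CO2/kg_fuel


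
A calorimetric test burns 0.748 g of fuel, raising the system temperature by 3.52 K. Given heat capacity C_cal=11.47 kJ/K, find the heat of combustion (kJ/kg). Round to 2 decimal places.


Hc = C_cal * delta_T / m_fuel
Q_released = 11.47 * 3.52 = 40.3744 kJ
m_fuel = 0.748 g = 0.748/1000 kg = 0.000748 kg
Hc = 40.3744 / 0.000748 = 53976.47 kJ/kg


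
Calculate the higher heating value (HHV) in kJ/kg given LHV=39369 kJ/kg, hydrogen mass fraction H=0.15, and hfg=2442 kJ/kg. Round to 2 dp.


HHV = LHV + hfg * 9 * H
Water addition = 2442 * 9 * 0.15 = 3296.700 kJ/kg
HHV = 39369 + 3296.700 = 42665.70 kJ/kg


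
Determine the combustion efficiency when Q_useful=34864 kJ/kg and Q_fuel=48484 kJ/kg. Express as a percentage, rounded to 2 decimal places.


Efficiency = (Q_useful / Q_fuel) * 100
Efficiency = (34864 / 48484) * 100
Efficiency = 0.7191 * 100 = 71.91%


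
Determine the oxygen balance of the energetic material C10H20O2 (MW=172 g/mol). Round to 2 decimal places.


OB = -1600 * (2C + H/2 - O) / MW
Inner = 2*10 + 20/2 - 2 = 28.00
OB = -1600 * 28.00 / 172 = -260.47%


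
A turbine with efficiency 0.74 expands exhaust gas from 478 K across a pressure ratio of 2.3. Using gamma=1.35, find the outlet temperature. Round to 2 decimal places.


T_out = T_in * (1 - eta * (1 - PR^(-(gamma-1)/gamma)))
Exponent = -(1.35-1)/1.35 = -0.25925926
PR^exp = 2.3^(-0.25925926) = 0.80578413
Factor = 1 - 0.74*(1 - 0.80578413) = 0.85628026
T_out = 478 * 0.85628026 = 409.30 K


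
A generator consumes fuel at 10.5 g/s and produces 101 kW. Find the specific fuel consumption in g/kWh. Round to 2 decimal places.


SFC = (mf / BP) * 3600
Rate = 10.5 / 101 = 0.103960 g/(s*kW)
SFC = 0.103960 * 3600 = 374.26 g/kWh


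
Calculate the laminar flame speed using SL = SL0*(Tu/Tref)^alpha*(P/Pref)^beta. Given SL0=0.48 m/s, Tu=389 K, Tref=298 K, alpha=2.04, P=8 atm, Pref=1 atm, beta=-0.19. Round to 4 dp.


SL = SL0 * (Tu/Tref)^alpha * (P/Pref)^beta
T ratio = 389/298 = 1.30536913
(T ratio)^alpha = 1.30536913^2.04 = 1.722249
(P/Pref)^beta = 8^(-0.19) = 0.673617
SL = 0.48 * 1.722249 * 0.673617 = 0.5569 m/s


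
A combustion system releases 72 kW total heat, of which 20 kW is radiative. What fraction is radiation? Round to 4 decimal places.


f_rad = Q_rad / Q_total
f_rad = 20 / 72 = 0.2778


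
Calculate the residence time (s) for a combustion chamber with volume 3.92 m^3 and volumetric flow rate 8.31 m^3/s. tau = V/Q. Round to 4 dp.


tau = V / Q_flow
tau = 3.92 / 8.31 = 0.4717 s


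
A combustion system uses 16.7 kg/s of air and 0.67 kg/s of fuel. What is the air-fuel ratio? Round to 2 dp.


AFR = m_air / m_fuel
AFR = 16.7 / 0.67 = 24.93


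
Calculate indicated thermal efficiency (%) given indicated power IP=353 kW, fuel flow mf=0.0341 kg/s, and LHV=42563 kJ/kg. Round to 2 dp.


eta_ith = (IP / (mf * LHV)) * 100
Denominator = 0.0341 * 42563 = 1451.3983 kW
eta_ith = (353 / 1451.3983) * 100 = 24.32%


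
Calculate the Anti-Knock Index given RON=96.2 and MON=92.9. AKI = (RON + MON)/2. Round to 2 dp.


AKI = (RON + MON) / 2
AKI = (96.2 + 92.9) / 2
AKI = 189.1 / 2 = 94.55


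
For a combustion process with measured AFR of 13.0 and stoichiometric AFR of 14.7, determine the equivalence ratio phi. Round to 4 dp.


phi = AFR_stoich / AFR_actual
phi = 14.7 / 13.0 = 1.1308


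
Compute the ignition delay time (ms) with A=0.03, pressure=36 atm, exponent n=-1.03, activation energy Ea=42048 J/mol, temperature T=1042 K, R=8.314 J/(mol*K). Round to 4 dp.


tau = A * P^n * exp(Ea/(R*T))
P^n = 36^(-1.03) = 0.02494643
Ea/(R*T) = 42048/(8.314*1042) = 4.853640
exp(Ea/(R*T)) = 128.206274
tau = 0.03 * 0.02494643 * 128.206274 = 0.0959 ms


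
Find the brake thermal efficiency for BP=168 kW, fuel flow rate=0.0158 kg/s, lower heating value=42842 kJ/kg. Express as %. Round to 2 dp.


eta_BTE = (BP / (mf * LHV)) * 100
Denominator = 0.0158 * 42842 = 676.9036 kW
eta_BTE = (168 / 676.9036) * 100 = 24.82%


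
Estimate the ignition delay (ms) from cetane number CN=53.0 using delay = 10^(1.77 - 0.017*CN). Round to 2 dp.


delay = 10^(1.77 - 0.017*CN)
Exponent = 1.77 - 0.017*53.0 = 0.8690
delay = 10^0.8690 = 7.40 ms


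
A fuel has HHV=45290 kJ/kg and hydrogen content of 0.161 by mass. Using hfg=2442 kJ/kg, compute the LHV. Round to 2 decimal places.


LHV = HHV - hfg * 9 * H
Water correction = 2442 * 9 * 0.161 = 3538.458 kJ/kg
LHV = 45290 - 3538.458 = 41751.54 kJ/kg


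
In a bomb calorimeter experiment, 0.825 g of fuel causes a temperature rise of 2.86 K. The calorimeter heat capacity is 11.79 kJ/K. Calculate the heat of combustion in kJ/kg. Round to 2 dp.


Hc = C_cal * delta_T / m_fuel
Q_released = 11.79 * 2.86 = 33.7194 kJ
m_fuel = 0.825 g = 0.825/1000 kg = 0.000825 kg
Hc = 33.7194 / 0.000825 = 40872.00 kJ/kg


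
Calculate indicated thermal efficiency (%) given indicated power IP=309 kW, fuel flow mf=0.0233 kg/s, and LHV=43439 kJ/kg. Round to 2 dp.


eta_ith = (IP / (mf * LHV)) * 100
Denominator = 0.0233 * 43439 = 1012.1287 kW
eta_ith = (309 / 1012.1287) * 100 = 30.53%


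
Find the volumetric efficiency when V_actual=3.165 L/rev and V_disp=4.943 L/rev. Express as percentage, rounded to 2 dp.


eta_v = (V_actual / V_disp) * 100
Ratio = 3.165 / 4.943 = 0.6403
eta_v = 0.6403 * 100 = 64.03%


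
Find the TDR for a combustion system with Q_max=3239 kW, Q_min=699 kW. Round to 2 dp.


TDR = Q_max / Q_min
TDR = 3239 / 699 = 4.63


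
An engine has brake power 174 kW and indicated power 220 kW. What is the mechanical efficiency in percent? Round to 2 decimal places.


eta_mech = (BP / IP) * 100
Ratio = 174 / 220 = 0.7909
eta_mech = 0.7909 * 100 = 79.09%


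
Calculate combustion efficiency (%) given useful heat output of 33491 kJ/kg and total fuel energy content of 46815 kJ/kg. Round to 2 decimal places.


Efficiency = (Q_useful / Q_fuel) * 100
Efficiency = (33491 / 46815) * 100
Efficiency = 0.7154 * 100 = 71.54%


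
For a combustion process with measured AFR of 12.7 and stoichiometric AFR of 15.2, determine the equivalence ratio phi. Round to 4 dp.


phi = AFR_stoich / AFR_actual
phi = 15.2 / 12.7 = 1.1969


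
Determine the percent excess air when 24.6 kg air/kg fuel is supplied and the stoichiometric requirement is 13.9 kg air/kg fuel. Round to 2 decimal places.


Excess air = actual - stoichiometric = 24.6 - 13.9 = 10.70 kg/kg fuel
Excess air % = (excess / stoich) * 100 = (10.70 / 13.9) * 100 = 76.98%


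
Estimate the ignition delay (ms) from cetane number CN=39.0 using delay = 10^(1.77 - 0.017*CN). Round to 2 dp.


delay = 10^(1.77 - 0.017*CN)
Exponent = 1.77 - 0.017*39.0 = 1.1070
delay = 10^1.1070 = 12.79 ms


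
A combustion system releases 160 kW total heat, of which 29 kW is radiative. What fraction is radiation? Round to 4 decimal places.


f_rad = Q_rad / Q_total
f_rad = 29 / 160 = 0.1813


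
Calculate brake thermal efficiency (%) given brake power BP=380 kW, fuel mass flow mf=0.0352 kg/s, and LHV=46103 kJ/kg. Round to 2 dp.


eta_BTE = (BP / (mf * LHV)) * 100
Denominator = 0.0352 * 46103 = 1622.8256 kW
eta_BTE = (380 / 1622.8256) * 100 = 23.42%


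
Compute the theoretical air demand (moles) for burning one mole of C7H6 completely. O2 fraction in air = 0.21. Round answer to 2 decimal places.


Balanced combustion: C7H6 + 8.5 O2 -> 7 CO2 + 3 H2O
O2 needed = C + H/4 = 7 + 6/4 = 8.50 moles
Air moles = O2 / 0.21 = 8.50 / 0.21 = 40.48 moles air


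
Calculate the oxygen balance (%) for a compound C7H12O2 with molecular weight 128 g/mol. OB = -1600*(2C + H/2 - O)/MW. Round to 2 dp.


OB = -1600 * (2C + H/2 - O) / MW
Inner = 2*7 + 12/2 - 2 = 18.00
OB = -1600 * 18.00 / 128 = -225.00%


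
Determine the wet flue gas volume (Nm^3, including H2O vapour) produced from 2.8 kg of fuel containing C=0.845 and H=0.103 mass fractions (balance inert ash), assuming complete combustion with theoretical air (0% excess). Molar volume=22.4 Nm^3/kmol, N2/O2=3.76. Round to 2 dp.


Per kg fuel: CO2 = (C/12 kmol)*22.4 = (0.845/12)*22.4 = 1.57733 Nm^3
Per kg fuel: H2O = (H/2 kmol)*22.4 = (0.103/2)*22.4 = 1.15360 Nm^3
O2 needed per kg fuel = C/12 + H/4 = 0.845/12 + 0.103/4 = 0.09616667 kmol
Per kg fuel: N2 = O2*3.76*22.4 = 0.09616667*3.76*22.4 = 8.09954 Nm^3
Total per kg = 1.57733 + 1.15360 + 8.09954 = 10.83047 Nm^3
Total = 10.83047 * 2.8 = 30.33 Nm^3
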